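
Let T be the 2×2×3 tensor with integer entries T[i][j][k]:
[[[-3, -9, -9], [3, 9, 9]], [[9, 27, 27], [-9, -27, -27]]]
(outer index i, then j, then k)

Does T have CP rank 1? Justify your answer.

If T = a ⊗ b ⊗ c then every fibre of T is a multiple of the corresponding factor, so read the factors off the fibres through the nonzero entry T[0,0,0] = -3.
The mode-1 fibre T[:,0,0] = [-3, 9] gives a = [1, -3] (primitive direction); the mode-2 fibre T[0,:,0] = [-3, 3] gives b = [1, -1]; then c[k] = T[0,0,k] / (a[0]·b[0]) = [-3, -9, -9] / 1 = [-3, -9, -9].
Expanding [1, -3] ⊗ [1, -1] ⊗ [-3, -9, -9] reproduces all 12 entries of T, so T = [1, -3] ⊗ [1, -1] ⊗ [-3, -9, -9] and rank(T) ≤ 1.
Equivalently every frontal slice T[:,:,k] is c[k] times the rank-1 matrix [1, -3] ⊗ [1, -1]. So T has rank 1 (it is nonzero).

Yes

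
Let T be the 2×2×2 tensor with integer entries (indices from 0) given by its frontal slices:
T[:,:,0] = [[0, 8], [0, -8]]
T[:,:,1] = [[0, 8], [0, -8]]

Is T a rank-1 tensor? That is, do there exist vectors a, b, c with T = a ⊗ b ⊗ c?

If T = a ⊗ b ⊗ c then every fibre of T is a multiple of the corresponding factor, so read the factors off the fibres through the nonzero entry T[0,1,0] = 8.
The mode-1 fibre T[:,1,0] = [8, -8] gives a = [1, -1] (primitive direction); the mode-2 fibre T[0,:,0] = [0, 8] gives b = [0, 1]; then c[k] = T[0,1,k] / (a[0]·b[1]) = [8, 8] / 1 = [8, 8].
Expanding [1, -1] ⊗ [0, 1] ⊗ [8, 8] reproduces all 8 entries of T, so T = [1, -1] ⊗ [0, 1] ⊗ [8, 8] and rank(T) ≤ 1.
Equivalently every frontal slice T[:,:,k] is c[k] times the rank-1 matrix [1, -1] ⊗ [0, 1]. So T has rank 1 (it is nonzero).

Yes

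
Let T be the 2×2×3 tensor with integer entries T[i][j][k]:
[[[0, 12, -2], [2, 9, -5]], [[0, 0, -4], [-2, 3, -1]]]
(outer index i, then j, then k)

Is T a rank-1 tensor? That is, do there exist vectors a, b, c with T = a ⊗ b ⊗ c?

No

The mode-3 unfolding of T (rows indexed by k, columns by (i,j) = (0,0), (0,1), (1,0), (1,1)) is [[0, 2, 0, -2], [12, 9, 0, 3], [-2, -5, -4, -1]].
There the 3×3 minor on rows k ∈ {0, 1, 2}, columns (i,j) ∈ {(0,0), (0,1), (1,0)} is det [[0, 2, 0], [12, 9, 0], [-2, -5, -4]] = 96 ≠ 0, so this unfolding has rank ≥ 3; CP rank is at least every unfolding rank, so rank(T) ≥ 3.
In particular rank(T) ≥ 3 > 1, so T is not rank-1.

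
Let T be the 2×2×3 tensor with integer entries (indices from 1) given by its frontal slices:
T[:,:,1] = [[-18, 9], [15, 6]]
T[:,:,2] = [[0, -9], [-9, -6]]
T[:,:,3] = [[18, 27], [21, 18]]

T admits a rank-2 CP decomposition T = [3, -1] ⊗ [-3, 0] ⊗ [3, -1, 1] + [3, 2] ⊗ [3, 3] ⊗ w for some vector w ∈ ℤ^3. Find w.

Subtract the known terms from T to get the rank-1 residual R = [3, 2] ⊗ [3, 3] ⊗ w, so R[i,j,k] = a[i]·b[j]·w[k]. Pick indices with nonzero a[1]·b[1] = (3)·(3) = 9. Only the fibre through (1,1,·) is needed: R[1,1,:] = T[1,1,:] − Σₗ aₗ[1]bₗ[1]cₗ = [-18, 0, 18] − (3)·(-3)·[3, -1, 1] = [9, -9, 27]. Then w[k] = R[1,1,k] / 9 for each k, giving w = [9, -9, 27] / 9 = [1, -1, 3].

w = [1, -1, 3]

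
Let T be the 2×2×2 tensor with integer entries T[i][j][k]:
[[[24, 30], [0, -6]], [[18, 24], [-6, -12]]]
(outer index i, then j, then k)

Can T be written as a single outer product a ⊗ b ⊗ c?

The mode-2 unfolding of T (rows indexed by j, columns by (i,k) = (0,0), (0,1), (1,0), (1,1)) is [[24, 30, 18, 24], [0, -6, -6, -12]].
There the 2×2 minor on rows j ∈ {0, 1}, columns (i,k) ∈ {(0,0), (0,1)} is det [[24, 30], [0, -6]] = -144 ≠ 0, so this unfolding has rank ≥ 2; CP rank is at least every unfolding rank, so rank(T) ≥ 2.
In particular rank(T) ≥ 2 > 1, so T is not rank-1.

No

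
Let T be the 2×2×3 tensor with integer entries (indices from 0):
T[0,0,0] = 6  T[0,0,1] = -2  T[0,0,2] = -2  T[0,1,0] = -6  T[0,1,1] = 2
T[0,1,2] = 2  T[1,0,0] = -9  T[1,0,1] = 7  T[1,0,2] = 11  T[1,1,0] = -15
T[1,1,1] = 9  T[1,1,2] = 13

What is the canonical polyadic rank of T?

2

Lower bound: the mode-3 unfolding of T (rows indexed by k, columns by (i,j) = (0,0), (0,1), (1,0), (1,1)) is [[6, -6, -9, -15], [-2, 2, 7, 9], [-2, 2, 11, 13]].
There the 2×2 minor on rows k ∈ {0, 1}, columns (i,j) ∈ {(0,0), (1,0)} is det [[6, -9], [-2, 7]] = 24 ≠ 0, so this unfolding has rank ≥ 2; CP rank is at least every unfolding rank, so rank(T) ≥ 2. (Unfolding ranks only ever bound the CP rank from below — rank(T) can be strictly larger than all of them — so the matching upper bound has to come from an explicit 2-term decomposition.)
Upper bound — finding two terms. Write S_k = T[:,:,k] for the frontal slices: S₀ = [[6, -6], [-9, -15]], S₁ = [[-2, 2], [7, 9]], S₂ = [[-2, 2], [11, 13]].
If T = a₁ (x) b₁ (x) c₁ + a₂ (x) b₂ (x) c₂ then each S_k = c₁[k]·a₁b₁ᵀ + c₂[k]·a₂b₂ᵀ. S₀ and S₁ are linearly independent, so a₁b₁ᵀ and a₂b₂ᵀ must span the same plane of matrices: they are the rank-1 matrices of the form x·S₀ + y·S₁.
det(x·S₀ + y·S₁) is −144·x² + 144·xy − 32·y² = (-16)·(3·x − 2·y)(3·x − y), vanishing at (x:y) = (2:3) and (1:3).
M₁ = 2·S₀ + 3·S₁ = [[6, -6], [3, -3]] = 3·[2, 1][1, -1]ᵀ and M₂ = S₀ + 3·S₁ = [[0, 0], [12, 12]] = 12·[0, 1][1, 1]ᵀ, so take a₁ = [2, 1], b₁ = [1, -1], a₂ = [0, 1], b₂ = [1, 1].
Each slice is an integer combination of E₁ = a₁b₁ᵀ and E₂ = a₂b₂ᵀ: S₀ = 3·E₁ − 12·E₂, S₁ = −E₁ + 8·E₂, S₂ = −E₁ + 12·E₂; reading off coefficients, c₁ = [3, -1, -1] and c₂ = [-12, 8, 12].
Hence T = [2, 1] (x) [1, -1] (x) [3, -1, -1] + [0, 1] (x) [1, 1] (x) [-12, 8, 12], so rank(T) ≤ 2.
These bounds meet, so rank(T) = 2.
Check entry T[1,1,1] = 9: (1)·(-1)·(-1) + (1)·(1)·(8) = 9.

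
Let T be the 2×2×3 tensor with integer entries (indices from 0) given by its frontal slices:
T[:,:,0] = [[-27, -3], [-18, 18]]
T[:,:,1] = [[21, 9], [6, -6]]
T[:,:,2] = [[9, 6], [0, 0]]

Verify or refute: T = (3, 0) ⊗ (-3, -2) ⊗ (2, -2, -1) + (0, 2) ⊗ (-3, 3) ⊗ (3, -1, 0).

No

Reconstruct entry (0,0,0) from the claimed factors: Σₗ aₗ[0]bₗ[0]cₗ[0] = (3)·(-3)·(2) + (0)·(-3)·(3) = -18, but T[0,0,0] = -27. The claim is false.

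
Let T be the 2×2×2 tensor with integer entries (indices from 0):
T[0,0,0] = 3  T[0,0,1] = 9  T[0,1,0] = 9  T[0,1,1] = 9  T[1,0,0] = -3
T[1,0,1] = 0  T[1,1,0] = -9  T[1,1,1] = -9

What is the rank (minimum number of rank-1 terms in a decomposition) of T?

2

Lower bound: the mode-3 unfolding of T (rows indexed by k, columns by (i,j) = (0,0), (0,1), (1,0), (1,1)) is [[3, 9, -3, -9], [9, 9, 0, -9]].
There the 2×2 minor on rows k ∈ {0, 1}, columns (i,j) ∈ {(0,0), (0,1)} is det [[3, 9], [9, 9]] = -54 ≠ 0, so this unfolding has rank ≥ 2; CP rank is at least every unfolding rank, so rank(T) ≥ 2. (Flattening ranks never certify an upper bound on CP rank; for that we must actually write T with 2 rank-1 terms.)
Upper bound — finding two terms. Write S_k = T[:,:,k] for the frontal slices: S₀ = [[3, 9], [-3, -9]], S₁ = [[9, 9], [0, -9]].
If T = a₁ ⊗ b₁ ⊗ c₁ + a₂ ⊗ b₂ ⊗ c₂ then each S_k = c₁[k]·a₁b₁ᵀ + c₂[k]·a₂b₂ᵀ. S₀ and S₁ are linearly independent, so a₁b₁ᵀ and a₂b₂ᵀ must span the same plane of matrices: they are the rank-1 matrices of the form x·S₀ + y·S₁.
det(x·S₀ + y·S₁) is −81·xy − 81·y² = (-81)·(y)(x + y), vanishing at (x:y) = (1:0) and (1:-1).
M₁ = S₀ = [[3, 9], [-3, -9]] = 3·[1, -1][1, 3]ᵀ and M₂ = S₀ − S₁ = [[-6, 0], [-3, 0]] = (-3)·[2, 1][1, 0]ᵀ, so take a₁ = [1, -1], b₁ = [1, 3], a₂ = [2, 1], b₂ = [1, 0].
Each slice is an integer combination of E₁ = a₁b₁ᵀ and E₂ = a₂b₂ᵀ: S₀ = 3·E₁, S₁ = 3·E₁ + 3·E₂; reading off coefficients, c₁ = [3, 3] and c₂ = [0, 3].
Hence T = [1, -1] ⊗ [1, 3] ⊗ [3, 3] + [2, 1] ⊗ [1, 0] ⊗ [0, 3], so rank(T) ≤ 2.
These bounds meet, so rank(T) = 2.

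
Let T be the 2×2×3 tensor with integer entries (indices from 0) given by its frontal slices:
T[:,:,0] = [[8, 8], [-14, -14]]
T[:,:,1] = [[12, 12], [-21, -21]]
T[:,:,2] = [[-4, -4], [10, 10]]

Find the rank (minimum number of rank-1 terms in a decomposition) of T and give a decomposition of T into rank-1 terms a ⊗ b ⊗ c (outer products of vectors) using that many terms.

rank(T) = 2

Lower bound: the mode-1 unfolding of T (rows indexed by i, columns by (j,k) = (0,0), (0,1), (0,2), (1,0), (1,1), (1,2)) is [[8, 12, -4, 8, 12, -4], [-14, -21, 10, -14, -21, 10]].
There the 2×2 minor on rows i ∈ {0, 1}, columns (j,k) ∈ {(0,0), (0,2)} is det [[8, -4], [-14, 10]] = 24 ≠ 0, so this unfolding has rank ≥ 2; CP rank is at least every unfolding rank, so rank(T) ≥ 2. (Flattening ranks never certify an upper bound on CP rank; for that we must actually write T with 2 rank-1 terms.)
Upper bound — finding two terms. Every mode-2 slice of T is a multiple of one matrix: T[:,j,:] = b[j]·M with b = [1, 1] and M = [[8, 12, -4], [-14, -21, 10]] (rows indexed by i, columns by k). So it suffices to write M as a sum of two rank-1 matrices.
Splitting M by its rows (i = 0, 1), M = [1, 0][8, 12, -4]ᵀ + [0, 1][-14, -21, 10]ᵀ.
Hence T = [1, 0] ⊗ [1, 1] ⊗ [8, 12, -4] + [0, 1] ⊗ [1, 1] ⊗ [-14, -21, 10], so rank(T) ≤ 2.
These bounds meet, so rank(T) = 2.
Check entry T[0,1,1] = 12: (1)·(1)·(12) + (0)·(1)·(-21) = 12.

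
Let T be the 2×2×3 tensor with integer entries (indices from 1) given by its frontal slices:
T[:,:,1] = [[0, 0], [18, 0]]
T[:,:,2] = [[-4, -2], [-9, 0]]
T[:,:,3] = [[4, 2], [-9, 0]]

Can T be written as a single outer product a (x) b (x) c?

No

The mode-1 unfolding of T (rows indexed by i, columns by (j,k) = (1,1), (1,2), (1,3), (2,1), (2,2), (2,3)) is [[0, -4, 4, 0, -2, 2], [18, -9, -9, 0, 0, 0]].
There the 2×2 minor on rows i ∈ {1, 2}, columns (j,k) ∈ {(1,1), (1,2)} is det [[0, -4], [18, -9]] = 72 ≠ 0, so this unfolding has rank ≥ 2; CP rank is at least every unfolding rank, so rank(T) ≥ 2.
In particular rank(T) ≥ 2 > 1, so T is not rank-1.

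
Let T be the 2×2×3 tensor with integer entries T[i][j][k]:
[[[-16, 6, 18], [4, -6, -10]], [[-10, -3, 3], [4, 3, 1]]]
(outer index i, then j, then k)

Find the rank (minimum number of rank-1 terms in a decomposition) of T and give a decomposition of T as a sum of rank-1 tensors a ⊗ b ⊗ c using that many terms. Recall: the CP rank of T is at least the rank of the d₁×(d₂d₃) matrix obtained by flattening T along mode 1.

rank(T) = 2

Lower bound: in the mode-1 unfolding of T (rows indexed by i, columns by (j,k)) the 2×2 minor on rows i ∈ {0, 1}, columns (j,k) ∈ {(0,0), (0,1)} is det [[-16, 6], [-10, -3]] = 108 ≠ 0, so that unfolding has rank ≥ 2 and hence rank(T) ≥ 2 (CP rank is at least every unfolding rank, though it can be larger).
Upper bound: with S_k = T[:,:,k], the two rank-1 terms a₁b₁ᵀ, a₂b₂ᵀ are the rank-1 members of the pencil x·S₀ + y·S₁.
det(x·S₀ + y·S₁) is −24·x² − 72·xy = (-24)·(x + 3·y)(x), vanishing at (x:y) = (3:-1) and (0:1).
M₁ = 3·S₀ − S₁ = [[-54, 18], [-27, 9]] = (-9)·(2, 1)(3, -1)ᵀ and M₂ = S₁ = [[6, -6], [-3, 3]] = 3·(2, -1)(1, -1)ᵀ, so take a₁ = (2, 1), b₁ = (3, -1), a₂ = (2, -1), b₂ = (1, -1).
Each slice is an integer combination of E₁ = a₁b₁ᵀ and E₂ = a₂b₂ᵀ: S₀ = −3·E₁ + E₂, S₁ = 3·E₂, S₂ = 2·E₁ + 3·E₂; reading off coefficients, c₁ = (-3, 0, 2) and c₂ = (1, 3, 3).
Hence T = (2, 1) ⊗ (3, -1) ⊗ (-3, 0, 2) + (2, -1) ⊗ (1, -1) ⊗ (1, 3, 3), so rank(T) ≤ 2.
These bounds meet, so rank(T) = 2.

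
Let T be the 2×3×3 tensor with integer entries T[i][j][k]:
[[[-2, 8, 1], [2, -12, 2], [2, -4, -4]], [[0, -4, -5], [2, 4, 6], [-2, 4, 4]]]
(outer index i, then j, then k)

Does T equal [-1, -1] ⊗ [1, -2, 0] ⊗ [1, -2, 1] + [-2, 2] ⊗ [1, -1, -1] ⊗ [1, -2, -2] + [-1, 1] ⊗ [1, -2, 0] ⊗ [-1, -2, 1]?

Reconstruct entry (0,0,2) from the claimed factors: Σₗ aₗ[0]bₗ[0]cₗ[2] = (-1)·(1)·(1) + (-2)·(1)·(-2) + (-1)·(1)·(1) = 2, but T[0,0,2] = 1. The claim is false.

No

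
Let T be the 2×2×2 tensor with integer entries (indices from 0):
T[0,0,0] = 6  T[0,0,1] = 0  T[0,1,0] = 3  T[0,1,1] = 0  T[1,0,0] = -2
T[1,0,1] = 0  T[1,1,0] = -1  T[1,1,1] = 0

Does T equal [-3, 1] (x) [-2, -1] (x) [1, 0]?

Yes

Reconstruct entrywise from the claimed factors. For example, T[0,1,0] = 3 and Σₗ aₗ[0]bₗ[1]cₗ[0] = (-3)·(-1)·(1) = 3; checking all 8 entries, every one matches. The claim holds.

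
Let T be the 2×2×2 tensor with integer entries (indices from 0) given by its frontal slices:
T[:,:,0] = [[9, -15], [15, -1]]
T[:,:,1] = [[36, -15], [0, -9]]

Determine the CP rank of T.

Lower bound: the mode-1 unfolding of T (rows indexed by i, columns by (j,k) = (0,0), (0,1), (1,0), (1,1)) is [[9, 36, -15, -15], [15, 0, -1, -9]].
There the 2×2 minor on rows i ∈ {0, 1}, columns (j,k) ∈ {(0,0), (0,1)} is det [[9, 36], [15, 0]] = -540 ≠ 0, so this unfolding has rank ≥ 2; CP rank is at least every unfolding rank, so rank(T) ≥ 2. (This is only a lower bound: in general the CP rank may exceed every unfolding rank, so we still need to exhibit 2 rank-1 terms summing to T.)
Upper bound — finding two terms. Write S_k = T[:,:,k] for the frontal slices: S₀ = [[9, -15], [15, -1]], S₁ = [[36, -15], [0, -9]].
If T = a₁ ⊗ b₁ ⊗ c₁ + a₂ ⊗ b₂ ⊗ c₂ then each S_k = c₁[k]·a₁b₁ᵀ + c₂[k]·a₂b₂ᵀ. S₀ and S₁ are linearly independent, so a₁b₁ᵀ and a₂b₂ᵀ must span the same plane of matrices: they are the rank-1 matrices of the form x·S₀ + y·S₁.
det(x·S₀ + y·S₁) is 216·x² + 108·xy − 324·y² = 108·(2·x + 3·y)(x − y), vanishing at (x:y) = (3:-2) and (1:1).
M₁ = 3·S₀ − 2·S₁ = [[-45, -15], [45, 15]] = (-15)·[1, -1][3, 1]ᵀ and M₂ = S₀ + S₁ = [[45, -30], [15, -10]] = 5·[3, 1][3, -2]ᵀ, so take a₁ = [1, -1], b₁ = [3, 1], a₂ = [3, 1], b₂ = [3, -2].
Each slice is an integer combination of E₁ = a₁b₁ᵀ and E₂ = a₂b₂ᵀ: S₀ = −3·E₁ + 2·E₂, S₁ = 3·E₁ + 3·E₂; reading off coefficients, c₁ = [-3, 3] and c₂ = [2, 3].
Hence T = [1, -1] ⊗ [3, 1] ⊗ [-3, 3] + [3, 1] ⊗ [3, -2] ⊗ [2, 3], so rank(T) ≤ 2.
These bounds meet, so rank(T) = 2.

2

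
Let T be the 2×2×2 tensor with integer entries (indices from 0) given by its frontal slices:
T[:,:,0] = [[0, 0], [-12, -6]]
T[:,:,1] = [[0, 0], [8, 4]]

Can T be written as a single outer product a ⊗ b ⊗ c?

Yes

If T = a ⊗ b ⊗ c then every fibre of T is a multiple of the corresponding factor, so read the factors off the fibres through the nonzero entry T[1,0,0] = -12.
The mode-1 fibre T[:,0,0] = [0, -12] gives a = [0, 1] (primitive direction); the mode-2 fibre T[1,:,0] = [-12, -6] gives b = [2, 1]; then c[k] = T[1,0,k] / (a[1]·b[0]) = [-12, 8] / 2 = [-6, 4].
Expanding [0, 1] ⊗ [2, 1] ⊗ [-6, 4] reproduces all 8 entries of T, so T = [0, 1] ⊗ [2, 1] ⊗ [-6, 4] and rank(T) ≤ 1.
Equivalently every frontal slice T[:,:,k] is c[k] times the rank-1 matrix [0, 1] ⊗ [2, 1]. So T has rank 1 (it is nonzero).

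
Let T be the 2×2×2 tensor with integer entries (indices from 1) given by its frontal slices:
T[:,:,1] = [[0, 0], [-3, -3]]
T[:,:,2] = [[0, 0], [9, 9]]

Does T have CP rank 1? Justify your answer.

Yes

The mode-1 fibre T[:,1,1] = [0, -3] gives a = (0, 1) (primitive direction); the mode-2 fibre T[2,:,1] = [-3, -3] gives b = (1, 1); then c[k] = T[2,1,k] / (a[2]·b[1]) = [-3, 9] / 1 = (-3, 9).
Expanding (0, 1) ⊗ (1, 1) ⊗ (-3, 9) reproduces all 8 entries of T, so T = (0, 1) ⊗ (1, 1) ⊗ (-3, 9) and rank(T) ≤ 1.
Equivalently every frontal slice T[:,:,k] is c[k] times the rank-1 matrix (0, 1) ⊗ (1, 1). So T has rank 1 (it is nonzero).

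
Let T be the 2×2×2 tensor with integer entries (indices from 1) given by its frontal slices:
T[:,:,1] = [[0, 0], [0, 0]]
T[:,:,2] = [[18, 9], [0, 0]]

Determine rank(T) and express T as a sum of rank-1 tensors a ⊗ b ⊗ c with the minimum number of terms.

Lower bound: T ≠ 0 (e.g. T[1,1,2] = 18), so rank(T) ≥ 1.
Upper bound: if T = a ⊗ b ⊗ c then every fibre of T is a multiple of the corresponding factor, so read the factors off the fibres through the nonzero entry T[1,1,2] = 18.
The mode-1 fibre T[:,1,2] = [18, 0] gives a = [1, 0] (primitive direction); the mode-2 fibre T[1,:,2] = [18, 9] gives b = [2, 1]; then c[k] = T[1,1,k] / (a[1]·b[1]) = [0, 18] / 2 = [0, 9].
Expanding [1, 0] ⊗ [2, 1] ⊗ [0, 9] reproduces all 8 entries of T, so T = [1, 0] ⊗ [2, 1] ⊗ [0, 9] and rank(T) ≤ 1.
These bounds meet, so rank(T) = 1.

rank(T) = 1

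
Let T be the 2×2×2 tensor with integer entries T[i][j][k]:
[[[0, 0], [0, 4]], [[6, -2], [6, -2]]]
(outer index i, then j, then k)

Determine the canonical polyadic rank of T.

2

Lower bound: the mode-1 unfolding of T (rows indexed by i, columns by (j,k) = (0,0), (0,1), (1,0), (1,1)) is [[0, 0, 0, 4], [6, -2, 6, -2]].
There the 2×2 minor on rows i ∈ {0, 1}, columns (j,k) ∈ {(0,0), (1,1)} is det [[0, 4], [6, -2]] = -24 ≠ 0, so this unfolding has rank ≥ 2; CP rank is at least every unfolding rank, so rank(T) ≥ 2. (Unfolding ranks only ever bound the CP rank from below — rank(T) can be strictly larger than all of them — so the matching upper bound has to come from an explicit 2-term decomposition.)
Upper bound — finding two terms. Write S_k = T[:,:,k] for the frontal slices: S₀ = [[0, 0], [6, 6]], S₁ = [[0, 4], [-2, -2]].
If T = a₁ ⊗ b₁ ⊗ c₁ + a₂ ⊗ b₂ ⊗ c₂ then each S_k = c₁[k]·a₁b₁ᵀ + c₂[k]·a₂b₂ᵀ. S₀ and S₁ are linearly independent, so a₁b₁ᵀ and a₂b₂ᵀ must span the same plane of matrices: they are the rank-1 matrices of the form x·S₀ + y·S₁.
det(x·S₀ + y·S₁) is −24·xy + 8·y² = (-8)·(3·x − y)(y), vanishing at (x:y) = (1:3) and (1:0).
M₁ = S₀ + 3·S₁ = [[0, 12], [0, 0]] = 12·[1, 0][0, 1]ᵀ and M₂ = S₀ = [[0, 0], [6, 6]] = 6·[0, 1][1, 1]ᵀ, so take a₁ = [1, 0], b₁ = [0, 1], a₂ = [0, 1], b₂ = [1, 1].
Each slice is an integer combination of E₁ = a₁b₁ᵀ and E₂ = a₂b₂ᵀ: S₀ = 6·E₂, S₁ = 4·E₁ − 2·E₂; reading off coefficients, c₁ = [0, 4] and c₂ = [6, -2].
Hence T = [1, 0] ⊗ [0, 1] ⊗ [0, 4] + [0, 1] ⊗ [1, 1] ⊗ [6, -2], so rank(T) ≤ 2.
These bounds meet, so rank(T) = 2.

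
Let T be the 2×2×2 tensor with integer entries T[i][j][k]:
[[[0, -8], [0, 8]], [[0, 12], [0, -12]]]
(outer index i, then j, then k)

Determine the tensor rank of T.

1

Lower bound: T ≠ 0 (e.g. T[0,0,1] = -8), so rank(T) ≥ 1.
Upper bound: if T = a ⊗ b ⊗ c then every fibre of T is a multiple of the corresponding factor, so read the factors off the fibres through the nonzero entry T[0,0,1] = -8.
The mode-1 fibre T[:,0,1] = [-8, 12] gives a = (2, -3) (primitive direction); the mode-2 fibre T[0,:,1] = [-8, 8] gives b = (1, -1); then c[k] = T[0,0,k] / (a[0]·b[0]) = [0, -8] / 2 = (0, -4).
Expanding (2, -3) ⊗ (1, -1) ⊗ (0, -4) reproduces all 8 entries of T, so T = (2, -3) ⊗ (1, -1) ⊗ (0, -4) and rank(T) ≤ 1.
These bounds meet, so rank(T) = 1.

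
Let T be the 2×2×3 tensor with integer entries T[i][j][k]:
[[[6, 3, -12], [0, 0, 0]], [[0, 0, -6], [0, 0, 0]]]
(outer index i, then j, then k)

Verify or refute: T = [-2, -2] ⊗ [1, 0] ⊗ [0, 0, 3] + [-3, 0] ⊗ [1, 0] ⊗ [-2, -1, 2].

Reconstruct entrywise from the claimed factors. For example, T[0,1,1] = 0 and Σₗ aₗ[0]bₗ[1]cₗ[1] = (-2)·(0)·(0) + (-3)·(0)·(-1) = 0; checking all 12 entries, every one matches. The claim holds.

Yes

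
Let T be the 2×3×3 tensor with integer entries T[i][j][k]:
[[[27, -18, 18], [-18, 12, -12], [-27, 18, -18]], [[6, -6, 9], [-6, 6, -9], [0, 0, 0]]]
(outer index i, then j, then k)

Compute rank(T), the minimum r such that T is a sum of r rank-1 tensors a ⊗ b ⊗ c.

2

Lower bound: the mode-1 unfolding of T (rows indexed by i, columns by (j,k) = (0,0), (0,1), (0,2), (1,0), (1,1), (1,2), (2,0), (2,1), (2,2)) is [[27, -18, 18, -18, 12, -12, -27, 18, -18], [6, -6, 9, -6, 6, -9, 0, 0, 0]].
There the 2×2 minor on rows i ∈ {0, 1}, columns (j,k) ∈ {(0,0), (0,1)} is det [[27, -18], [6, -6]] = -54 ≠ 0, so this unfolding has rank ≥ 2; CP rank is at least every unfolding rank, so rank(T) ≥ 2. (Unfolding ranks only ever bound the CP rank from below — rank(T) can be strictly larger than all of them — so the matching upper bound has to come from an explicit 2-term decomposition.)
Upper bound — finding two terms. Write S_k = T[:,:,k] for the frontal slices: S₀ = [[27, -18, -27], [6, -6, 0]], S₁ = [[-18, 12, 18], [-6, 6, 0]], S₂ = [[18, -12, -18], [9, -9, 0]].
If T = a₁ ⊗ b₁ ⊗ c₁ + a₂ ⊗ b₂ ⊗ c₂ then each S_k = c₁[k]·a₁b₁ᵀ + c₂[k]·a₂b₂ᵀ. S₀ and S₁ are linearly independent, so a₁b₁ᵀ and a₂b₂ᵀ must span the same plane of matrices: they are the rank-1 matrices of the form x·S₀ + y·S₁.
The 2×2 minor of x·S₀ + y·S₁ on rows {0,1}, columns {0,1} is −54·x² + 90·xy − 36·y² = (-18)·(3·x − 2·y)(x − y), vanishing at (x:y) = (2:3) and (1:1).
M₁ = 2·S₀ + 3·S₁ = [[0, 0, 0], [-6, 6, 0]] = (-6)·(0, 1)(1, -1, 0)ᵀ and M₂ = S₀ + S₁ = [[9, -6, -9], [0, 0, 0]] = 3·(1, 0)(3, -2, -3)ᵀ, so take a₁ = (0, 1), b₁ = (1, -1, 0), a₂ = (1, 0), b₂ = (3, -2, -3).
Each slice is an integer combination of E₁ = a₁b₁ᵀ and E₂ = a₂b₂ᵀ: S₀ = 6·E₁ + 9·E₂, S₁ = −6·E₁ − 6·E₂, S₂ = 9·E₁ + 6·E₂; reading off coefficients, c₁ = (6, -6, 9) and c₂ = (9, -6, 6).
Hence T = (0, 1) ⊗ (1, -1, 0) ⊗ (6, -6, 9) + (1, 0) ⊗ (3, -2, -3) ⊗ (9, -6, 6), so rank(T) ≤ 2.
These bounds meet, so rank(T) = 2.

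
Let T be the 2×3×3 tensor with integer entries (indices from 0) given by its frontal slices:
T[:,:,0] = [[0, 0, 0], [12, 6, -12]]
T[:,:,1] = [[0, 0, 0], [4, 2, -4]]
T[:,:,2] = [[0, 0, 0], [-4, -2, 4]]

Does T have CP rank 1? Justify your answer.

Yes

The mode-1 fibre T[:,0,0] = [0, 12] gives a = [0, 1] (primitive direction); the mode-2 fibre T[1,:,0] = [12, 6, -12] gives b = [2, 1, -2]; then c[k] = T[1,0,k] / (a[1]·b[0]) = [12, 4, -4] / 2 = [6, 2, -2].
Expanding [0, 1] ⊗ [2, 1, -2] ⊗ [6, 2, -2] reproduces all 18 entries of T, so T = [0, 1] ⊗ [2, 1, -2] ⊗ [6, 2, -2] and rank(T) ≤ 1.
Equivalently every frontal slice T[:,:,k] is c[k] times the rank-1 matrix [0, 1] ⊗ [2, 1, -2]. So T has rank 1 (it is nonzero).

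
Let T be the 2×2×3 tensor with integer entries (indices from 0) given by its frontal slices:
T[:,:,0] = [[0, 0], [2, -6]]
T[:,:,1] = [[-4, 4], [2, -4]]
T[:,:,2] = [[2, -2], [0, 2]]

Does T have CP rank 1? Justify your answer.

No

The mode-3 unfolding of T (rows indexed by k, columns by (i,j) = (0,0), (0,1), (1,0), (1,1)) is [[0, 0, 2, -6], [-4, 4, 2, -4], [2, -2, 0, 2]].
There the 3×3 minor on rows k ∈ {0, 1, 2}, columns (i,j) ∈ {(0,0), (1,0), (1,1)} is det [[0, 2, -6], [-4, 2, -4], [2, 0, 2]] = 24 ≠ 0, so this unfolding has rank ≥ 3; CP rank is at least every unfolding rank, so rank(T) ≥ 3.
In particular rank(T) ≥ 3 > 1, so T is not rank-1.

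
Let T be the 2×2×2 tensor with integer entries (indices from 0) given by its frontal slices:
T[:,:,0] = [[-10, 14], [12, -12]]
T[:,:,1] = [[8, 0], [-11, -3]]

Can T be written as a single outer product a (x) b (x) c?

The mode-1 unfolding of T (rows indexed by i, columns by (j,k) = (0,0), (0,1), (1,0), (1,1)) is [[-10, 8, 14, 0], [12, -11, -12, -3]].
There the 2×2 minor on rows i ∈ {0, 1}, columns (j,k) ∈ {(0,0), (0,1)} is det [[-10, 8], [12, -11]] = 14 ≠ 0, so this unfolding has rank ≥ 2; CP rank is at least every unfolding rank, so rank(T) ≥ 2.
In particular rank(T) ≥ 2 > 1, so T is not rank-1.

No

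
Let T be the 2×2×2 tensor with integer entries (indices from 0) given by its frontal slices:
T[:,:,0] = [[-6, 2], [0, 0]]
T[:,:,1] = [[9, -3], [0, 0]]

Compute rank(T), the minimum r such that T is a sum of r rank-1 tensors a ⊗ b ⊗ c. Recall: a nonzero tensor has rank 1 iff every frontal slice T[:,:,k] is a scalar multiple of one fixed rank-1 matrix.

1

Lower bound: T ≠ 0 (e.g. T[0,0,0] = -6), so rank(T) ≥ 1.
Upper bound: if T = a ⊗ b ⊗ c then every fibre of T is a multiple of the corresponding factor, so read the factors off the fibres through the nonzero entry T[0,0,0] = -6.
The mode-1 fibre T[:,0,0] = [-6, 0] gives a = [1, 0] (primitive direction); the mode-2 fibre T[0,:,0] = [-6, 2] gives b = [3, -1]; then c[k] = T[0,0,k] / (a[0]·b[0]) = [-6, 9] / 3 = [-2, 3].
Expanding [1, 0] ⊗ [3, -1] ⊗ [-2, 3] reproduces all 8 entries of T, so T = [1, 0] ⊗ [3, -1] ⊗ [-2, 3] and rank(T) ≤ 1.
These bounds meet, so rank(T) = 1.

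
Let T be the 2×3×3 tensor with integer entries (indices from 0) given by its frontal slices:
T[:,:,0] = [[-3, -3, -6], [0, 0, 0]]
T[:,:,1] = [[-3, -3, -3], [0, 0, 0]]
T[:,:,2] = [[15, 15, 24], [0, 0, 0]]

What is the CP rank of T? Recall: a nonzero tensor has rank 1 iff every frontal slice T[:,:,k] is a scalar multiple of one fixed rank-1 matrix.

2

Lower bound: the mode-3 unfolding of T (rows indexed by k, columns by (i,j) = (0,0), (0,1), (0,2), (1,0), (1,1), (1,2)) is [[-3, -3, -6, 0, 0, 0], [-3, -3, -3, 0, 0, 0], [15, 15, 24, 0, 0, 0]].
There the 2×2 minor on rows k ∈ {0, 1}, columns (i,j) ∈ {(0,0), (0,2)} is det [[-3, -6], [-3, -3]] = -9 ≠ 0, so this unfolding has rank ≥ 2; CP rank is at least every unfolding rank, so rank(T) ≥ 2. (Flattening ranks never certify an upper bound on CP rank; for that we must actually write T with 2 rank-1 terms.)
Upper bound — finding two terms. Every mode-1 slice of T is a multiple of one matrix: T[i,:,:] = a[i]·M with a = [1, 0] and M = [[-3, -3, 15], [-3, -3, 15], [-6, -3, 24]] (rows indexed by j, columns by k). So it suffices to write M as a sum of two rank-1 matrices.
The rows of M satisfy (row 0) = (row 1), so splitting by rows, M = [1, 1, 0][-3, -3, 15]ᵀ + [0, 0, 1][-6, -3, 24]ᵀ.
Hence T = [1, 0] ⊗ [1, 1, 0] ⊗ [-3, -3, 15] + [1, 0] ⊗ [0, 0, 1] ⊗ [-6, -3, 24], so rank(T) ≤ 2.
These bounds meet, so rank(T) = 2.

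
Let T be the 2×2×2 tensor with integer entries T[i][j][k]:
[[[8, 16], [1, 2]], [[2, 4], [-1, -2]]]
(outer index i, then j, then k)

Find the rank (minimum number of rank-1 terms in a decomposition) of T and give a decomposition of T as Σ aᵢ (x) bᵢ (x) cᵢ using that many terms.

rank(T) = 2

Lower bound: the mode-2 unfolding of T (rows indexed by j, columns by (i,k) = (0,0), (0,1), (1,0), (1,1)) is [[8, 16, 2, 4], [1, 2, -1, -2]].
There the 2×2 minor on rows j ∈ {0, 1}, columns (i,k) ∈ {(0,0), (1,0)} is det [[8, 2], [1, -1]] = -10 ≠ 0, so this unfolding has rank ≥ 2; CP rank is at least every unfolding rank, so rank(T) ≥ 2. (Unfolding ranks only ever bound the CP rank from below — rank(T) can be strictly larger than all of them — so the matching upper bound has to come from an explicit 2-term decomposition.)
Upper bound — finding two terms. Every mode-3 slice of T is a multiple of one matrix: T[:,:,k] = c[k]·M with c = [1, 2] and M = [[8, 1], [2, -1]] (rows indexed by i, columns by j). So it suffices to write M as a sum of two rank-1 matrices.
Splitting M by its rows (i = 0, 1), M = [1, 0][8, 1]ᵀ + [0, 1][2, -1]ᵀ.
Hence T = [1, 0] (x) [8, 1] (x) [1, 2] + [0, 1] (x) [2, -1] (x) [1, 2], so rank(T) ≤ 2.
These bounds meet, so rank(T) = 2.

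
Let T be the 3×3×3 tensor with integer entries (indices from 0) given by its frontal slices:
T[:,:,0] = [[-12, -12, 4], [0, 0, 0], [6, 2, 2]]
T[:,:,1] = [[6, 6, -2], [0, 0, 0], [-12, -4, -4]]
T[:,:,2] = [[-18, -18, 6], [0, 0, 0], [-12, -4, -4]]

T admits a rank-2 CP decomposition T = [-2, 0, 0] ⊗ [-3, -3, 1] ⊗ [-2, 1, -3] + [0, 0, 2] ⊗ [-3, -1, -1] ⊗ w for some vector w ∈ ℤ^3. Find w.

Subtract the known terms from T to get the rank-1 residual R = [0, 0, 2] ⊗ [-3, -1, -1] ⊗ w, so R[i,j,k] = a[i]·b[j]·w[k]. Pick indices with nonzero a[2]·b[0] = (2)·(-3) = -6. Only the fibre through (2,0,·) is needed: R[2,0,:] = T[2,0,:] − Σₗ aₗ[2]bₗ[0]cₗ = [6, -12, -12] − (0)·(-3)·[-2, 1, -3] = [6, -12, -12]. Then w[k] = R[2,0,k] / -6 for each k, giving w = [6, -12, -12] / -6 = [-1, 2, 2].

w = [-1, 2, 2]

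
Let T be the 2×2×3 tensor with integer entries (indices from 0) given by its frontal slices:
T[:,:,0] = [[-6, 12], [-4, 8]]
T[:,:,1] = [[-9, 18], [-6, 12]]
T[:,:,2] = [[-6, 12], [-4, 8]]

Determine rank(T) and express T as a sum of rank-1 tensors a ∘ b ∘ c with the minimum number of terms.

Lower bound: T ≠ 0 (e.g. T[0,0,0] = -6), so rank(T) ≥ 1.
Upper bound: if T = a ∘ b ∘ c then every fibre of T is a multiple of the corresponding factor, so read the factors off the fibres through the nonzero entry T[0,0,0] = -6.
The mode-1 fibre T[:,0,0] = [-6, -4] gives a = [3, 2] (primitive direction); the mode-2 fibre T[0,:,0] = [-6, 12] gives b = [1, -2]; then c[k] = T[0,0,k] / (a[0]·b[0]) = [-6, -9, -6] / 3 = [-2, -3, -2].
Expanding [3, 2] ∘ [1, -2] ∘ [-2, -3, -2] reproduces all 12 entries of T, so T = [3, 2] ∘ [1, -2] ∘ [-2, -3, -2] and rank(T) ≤ 1.
These bounds meet, so rank(T) = 1.

rank(T) = 1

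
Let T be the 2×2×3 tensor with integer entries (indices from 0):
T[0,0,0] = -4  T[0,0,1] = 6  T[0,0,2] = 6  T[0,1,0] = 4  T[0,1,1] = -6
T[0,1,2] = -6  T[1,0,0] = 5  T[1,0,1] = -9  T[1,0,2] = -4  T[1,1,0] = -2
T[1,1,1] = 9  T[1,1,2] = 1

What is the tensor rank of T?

Lower bound: the mode-3 unfolding of T (rows indexed by k, columns by (i,j) = (0,0), (0,1), (1,0), (1,1)) is [[-4, 4, 5, -2], [6, -6, -9, 9], [6, -6, -4, 1]].
There the 3×3 minor on rows k ∈ {0, 1, 2}, columns (i,j) ∈ {(0,0), (1,0), (1,1)} is det [[-4, 5, -2], [6, -9, 9], [6, -4, 1]] = 72 ≠ 0, so this unfolding has rank ≥ 3; CP rank is at least every unfolding rank, so rank(T) ≥ 3. (Unfolding ranks only ever bound the CP rank from below — rank(T) can be strictly larger than all of them — so the matching upper bound has to come from an explicit 3-term decomposition.)
Upper bound: T is a sum of 3 rank-1 terms, T = [0, 1] ⊗ [1, 2] ⊗ [1, 0, -1] + [1, -1] ⊗ [1, -1] ⊗ [-4, 8, 4] + [2, 1] ⊗ [1, -1] ⊗ [0, -1, 1] (written with every a and b primitive with positive leading entry and the scale carried by c; CP decompositions are not unique, and this one is verified by expanding entrywise), so rank(T) ≤ 3.
These bounds meet, so rank(T) = 3.

3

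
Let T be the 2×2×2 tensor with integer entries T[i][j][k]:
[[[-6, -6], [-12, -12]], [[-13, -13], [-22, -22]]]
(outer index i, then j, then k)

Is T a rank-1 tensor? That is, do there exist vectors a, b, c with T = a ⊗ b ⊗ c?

The mode-2 unfolding of T (rows indexed by j, columns by (i,k) = (0,0), (0,1), (1,0), (1,1)) is [[-6, -6, -13, -13], [-12, -12, -22, -22]].
There the 2×2 minor on rows j ∈ {0, 1}, columns (i,k) ∈ {(0,0), (1,0)} is det [[-6, -13], [-12, -22]] = -24 ≠ 0, so this unfolding has rank ≥ 2; CP rank is at least every unfolding rank, so rank(T) ≥ 2.
In particular rank(T) ≥ 2 > 1, so T is not rank-1.

No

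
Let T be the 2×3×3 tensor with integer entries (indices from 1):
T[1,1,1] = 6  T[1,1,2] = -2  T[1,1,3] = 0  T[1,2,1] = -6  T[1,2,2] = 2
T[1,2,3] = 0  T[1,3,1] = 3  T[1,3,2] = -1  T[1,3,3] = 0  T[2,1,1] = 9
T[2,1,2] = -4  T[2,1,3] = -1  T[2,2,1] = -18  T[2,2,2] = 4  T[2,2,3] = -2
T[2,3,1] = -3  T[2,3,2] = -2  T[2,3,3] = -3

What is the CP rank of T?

Lower bound: the mode-2 unfolding of T (rows indexed by j, columns by (i,k) = (1,1), (1,2), (1,3), (2,1), (2,2), (2,3)) is [[6, -2, 0, 9, -4, -1], [-6, 2, 0, -18, 4, -2], [3, -1, 0, -3, -2, -3]].
There the 2×2 minor on rows j ∈ {1, 2}, columns (i,k) ∈ {(1,1), (2,1)} is det [[6, 9], [-6, -18]] = -54 ≠ 0, so this unfolding has rank ≥ 2; CP rank is at least every unfolding rank, so rank(T) ≥ 2. (Flattening ranks never certify an upper bound on CP rank; for that we must actually write T with 2 rank-1 terms.)
Upper bound — finding two terms. Write S_k = T[:,:,k] for the frontal slices: S₁ = [[6, -6, 3], [9, -18, -3]], S₂ = [[-2, 2, -1], [-4, 4, -2]], S₃ = [[0, 0, 0], [-1, -2, -3]].
If T = a₁ (x) b₁ (x) c₁ + a₂ (x) b₂ (x) c₂ then each S_k = c₁[k]·a₁b₁ᵀ + c₂[k]·a₂b₂ᵀ. S₁ and S₂ are linearly independent, so a₁b₁ᵀ and a₂b₂ᵀ must span the same plane of matrices: they are the rank-1 matrices of the form x·S₁ + y·S₂.
The 2×2 minor of x·S₁ + y·S₂ on rows {1,2}, columns {1,2} is −54·x² + 18·xy = (-18)·(3·x − y)(x), vanishing at (x:y) = (1:3) and (0:1).
M₁ = S₁ + 3·S₂ = [[0, 0, 0], [-3, -6, -9]] = (-3)·[0, 1][1, 2, 3]ᵀ and M₂ = S₂ = [[-2, 2, -1], [-4, 4, -2]] = −[1, 2][2, -2, 1]ᵀ, so take a₁ = [0, 1], b₁ = [1, 2, 3], a₂ = [1, 2], b₂ = [2, -2, 1].
Each slice is an integer combination of E₁ = a₁b₁ᵀ and E₂ = a₂b₂ᵀ: S₁ = −3·E₁ + 3·E₂, S₂ = −E₂, S₃ = −E₁; reading off coefficients, c₁ = [-3, 0, -1] and c₂ = [3, -1, 0].
Hence T = [0, 1] (x) [1, 2, 3] (x) [-3, 0, -1] + [1, 2] (x) [2, -2, 1] (x) [3, -1, 0], so rank(T) ≤ 2.
These bounds meet, so rank(T) = 2.
Check entry T[1,2,3] = 0: (0)·(2)·(-1) + (1)·(-2)·(0) = 0.

2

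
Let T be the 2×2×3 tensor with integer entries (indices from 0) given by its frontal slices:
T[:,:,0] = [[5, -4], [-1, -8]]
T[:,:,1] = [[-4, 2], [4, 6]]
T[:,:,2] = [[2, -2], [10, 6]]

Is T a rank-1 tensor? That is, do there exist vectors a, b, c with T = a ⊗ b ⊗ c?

No

The mode-3 unfolding of T (rows indexed by k, columns by (i,j) = (0,0), (0,1), (1,0), (1,1)) is [[5, -4, -1, -8], [-4, 2, 4, 6], [2, -2, 10, 6]].
There the 3×3 minor on rows k ∈ {0, 1, 2}, columns (i,j) ∈ {(0,0), (0,1), (1,0)} is det [[5, -4, -1], [-4, 2, 4], [2, -2, 10]] = -56 ≠ 0, so this unfolding has rank ≥ 3; CP rank is at least every unfolding rank, so rank(T) ≥ 3.
In particular rank(T) ≥ 3 > 1, so T is not rank-1.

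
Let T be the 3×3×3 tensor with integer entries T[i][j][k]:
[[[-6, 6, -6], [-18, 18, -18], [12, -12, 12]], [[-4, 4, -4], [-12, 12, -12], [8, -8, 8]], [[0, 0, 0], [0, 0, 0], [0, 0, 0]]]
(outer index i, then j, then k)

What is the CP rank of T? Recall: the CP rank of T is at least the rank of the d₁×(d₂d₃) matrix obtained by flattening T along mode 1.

Lower bound: T ≠ 0 (e.g. T[0,0,0] = -6), so rank(T) ≥ 1.
Upper bound: if T = a ⊗ b ⊗ c then every fibre of T is a multiple of the corresponding factor, so read the factors off the fibres through the nonzero entry T[0,0,0] = -6.
The mode-1 fibre T[:,0,0] = [-6, -4, 0] gives a = [3, 2, 0] (primitive direction); the mode-2 fibre T[0,:,0] = [-6, -18, 12] gives b = [1, 3, -2]; then c[k] = T[0,0,k] / (a[0]·b[0]) = [-6, 6, -6] / 3 = [-2, 2, -2].
Expanding [3, 2, 0] ⊗ [1, 3, -2] ⊗ [-2, 2, -2] reproduces all 27 entries of T, so T = [3, 2, 0] ⊗ [1, 3, -2] ⊗ [-2, 2, -2] and rank(T) ≤ 1.
These bounds meet, so rank(T) = 1.

1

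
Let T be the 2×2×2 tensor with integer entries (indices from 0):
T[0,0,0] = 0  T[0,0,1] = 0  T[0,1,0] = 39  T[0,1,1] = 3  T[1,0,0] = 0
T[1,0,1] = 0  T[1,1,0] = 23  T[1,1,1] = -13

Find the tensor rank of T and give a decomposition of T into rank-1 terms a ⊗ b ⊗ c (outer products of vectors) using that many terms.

rank(T) = 2

Lower bound: the mode-3 unfolding of T (rows indexed by k, columns by (i,j) = (0,0), (0,1), (1,0), (1,1)) is [[0, 39, 0, 23], [0, 3, 0, -13]].
There the 2×2 minor on rows k ∈ {0, 1}, columns (i,j) ∈ {(0,1), (1,1)} is det [[39, 23], [3, -13]] = -576 ≠ 0, so this unfolding has rank ≥ 2; CP rank is at least every unfolding rank, so rank(T) ≥ 2. (Unfolding ranks only ever bound the CP rank from below — rank(T) can be strictly larger than all of them — so the matching upper bound has to come from an explicit 2-term decomposition.)
Upper bound — finding two terms. Every mode-2 slice of T is a multiple of one matrix: T[:,j,:] = b[j]·M with b = (0, 1) and M = [[39, 3], [23, -13]] (rows indexed by i, columns by k). So it suffices to write M as a sum of two rank-1 matrices.
Splitting M by its rows (i = 0, 1), M = (1, 0)(39, 3)ᵀ + (0, 1)(23, -13)ᵀ.
Hence T = (1, 0) ⊗ (0, 1) ⊗ (39, 3) + (0, 1) ⊗ (0, 1) ⊗ (23, -13), so rank(T) ≤ 2.
These bounds meet, so rank(T) = 2.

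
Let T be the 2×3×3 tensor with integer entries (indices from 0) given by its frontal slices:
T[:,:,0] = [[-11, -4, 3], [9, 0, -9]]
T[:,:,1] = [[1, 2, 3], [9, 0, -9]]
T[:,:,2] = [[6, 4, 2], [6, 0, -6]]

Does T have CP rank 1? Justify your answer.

The mode-2 unfolding of T (rows indexed by j, columns by (i,k) = (0,0), (0,1), (0,2), (1,0), (1,1), (1,2)) is [[-11, 1, 6, 9, 9, 6], [-4, 2, 4, 0, 0, 0], [3, 3, 2, -9, -9, -6]].
There the 2×2 minor on rows j ∈ {0, 1}, columns (i,k) ∈ {(0,0), (0,1)} is det [[-11, 1], [-4, 2]] = -18 ≠ 0, so this unfolding has rank ≥ 2; CP rank is at least every unfolding rank, so rank(T) ≥ 2.
In particular rank(T) ≥ 2 > 1, so T is not rank-1.

No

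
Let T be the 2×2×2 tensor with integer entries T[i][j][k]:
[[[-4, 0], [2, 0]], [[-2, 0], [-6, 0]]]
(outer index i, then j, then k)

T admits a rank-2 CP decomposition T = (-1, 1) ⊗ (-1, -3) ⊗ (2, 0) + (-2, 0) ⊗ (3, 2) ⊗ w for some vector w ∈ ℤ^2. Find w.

w = (1, 0)

Subtract the known terms from T to get the rank-1 residual R = (-2, 0) ⊗ (3, 2) ⊗ w, so R[i,j,k] = a[i]·b[j]·w[k]. Pick indices with nonzero a[0]·b[0] = (-2)·(3) = -6. Only the fibre through (0,0,·) is needed: R[0,0,:] = T[0,0,:] − Σₗ aₗ[0]bₗ[0]cₗ = [-4, 0] − (-1)·(-1)·(2, 0) = [-6, 0]. Then w[k] = R[0,0,k] / -6 for each k, giving w = [-6, 0] / -6 = (1, 0).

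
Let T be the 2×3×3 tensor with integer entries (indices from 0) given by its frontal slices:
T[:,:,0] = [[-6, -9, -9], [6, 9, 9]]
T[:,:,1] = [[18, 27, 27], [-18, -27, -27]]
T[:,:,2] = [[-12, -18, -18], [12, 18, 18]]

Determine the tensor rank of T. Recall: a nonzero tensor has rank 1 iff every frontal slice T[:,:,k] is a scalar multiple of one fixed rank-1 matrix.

1

Lower bound: T ≠ 0 (e.g. T[0,0,0] = -6), so rank(T) ≥ 1.
Upper bound: if T = a ⊗ b ⊗ c then every fibre of T is a multiple of the corresponding factor, so read the factors off the fibres through the nonzero entry T[0,0,0] = -6.
The mode-1 fibre T[:,0,0] = [-6, 6] gives a = [1, -1] (primitive direction); the mode-2 fibre T[0,:,0] = [-6, -9, -9] gives b = [2, 3, 3]; then c[k] = T[0,0,k] / (a[0]·b[0]) = [-6, 18, -12] / 2 = [-3, 9, -6].
Expanding [1, -1] ⊗ [2, 3, 3] ⊗ [-3, 9, -6] reproduces all 18 entries of T, so T = [1, -1] ⊗ [2, 3, 3] ⊗ [-3, 9, -6] and rank(T) ≤ 1.
These bounds meet, so rank(T) = 1.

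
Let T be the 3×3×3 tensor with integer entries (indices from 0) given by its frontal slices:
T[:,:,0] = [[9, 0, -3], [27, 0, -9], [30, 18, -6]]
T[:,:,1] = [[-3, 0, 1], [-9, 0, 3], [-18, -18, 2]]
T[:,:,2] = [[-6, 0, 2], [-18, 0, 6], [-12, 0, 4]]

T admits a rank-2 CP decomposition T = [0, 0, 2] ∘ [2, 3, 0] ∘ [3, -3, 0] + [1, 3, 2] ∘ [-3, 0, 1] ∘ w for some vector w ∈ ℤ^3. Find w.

w = [-3, 1, 2]

Subtract the known terms from T to get the rank-1 residual R = [1, 3, 2] ∘ [-3, 0, 1] ∘ w, so R[i,j,k] = a[i]·b[j]·w[k]. Pick indices with nonzero a[0]·b[0] = (1)·(-3) = -3. Only the fibre through (0,0,·) is needed: R[0,0,:] = T[0,0,:] − Σₗ aₗ[0]bₗ[0]cₗ = [9, -3, -6] − (0)·(2)·[3, -3, 0] = [9, -3, -6]. Then w[k] = R[0,0,k] / -3 for each k, giving w = [9, -3, -6] / -3 = [-3, 1, 2].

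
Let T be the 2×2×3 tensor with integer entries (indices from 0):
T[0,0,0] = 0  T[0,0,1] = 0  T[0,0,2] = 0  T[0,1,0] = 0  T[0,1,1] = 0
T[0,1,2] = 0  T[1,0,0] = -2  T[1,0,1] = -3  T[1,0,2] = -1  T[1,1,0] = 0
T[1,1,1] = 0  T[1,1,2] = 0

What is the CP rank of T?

1

Lower bound: T ≠ 0 (e.g. T[1,0,0] = -2), so rank(T) ≥ 1.
Upper bound: the mode-1 fibre T[:,0,0] = [0, -2] gives a = [0, 1] (primitive direction); the mode-2 fibre T[1,:,0] = [-2, 0] gives b = [1, 0]; then c[k] = T[1,0,k] / (a[1]·b[0]) = [-2, -3, -1] / 1 = [-2, -3, -1].
Expanding [0, 1] ⊗ [1, 0] ⊗ [-2, -3, -1] reproduces all 12 entries of T, so T = [0, 1] ⊗ [1, 0] ⊗ [-2, -3, -1] and rank(T) ≤ 1.
These bounds meet, so rank(T) = 1.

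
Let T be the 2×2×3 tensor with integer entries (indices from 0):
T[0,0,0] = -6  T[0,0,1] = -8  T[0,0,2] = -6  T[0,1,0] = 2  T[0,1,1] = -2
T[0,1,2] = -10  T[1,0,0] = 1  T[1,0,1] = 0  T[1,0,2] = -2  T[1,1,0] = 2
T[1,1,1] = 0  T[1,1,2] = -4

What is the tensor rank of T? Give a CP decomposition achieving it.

Lower bound: in the mode-3 unfolding of T (rows indexed by k, columns by (i,j)) the 3×3 minor on rows k ∈ {0, 1, 2}, columns (i,j) ∈ {(0,0), (0,1), (1,0)} is det [[-6, 2, 1], [-8, -2, 0], [-6, -10, -2]] = 12 ≠ 0, so that unfolding has rank ≥ 3 and hence rank(T) ≥ 3 (CP rank is at least every unfolding rank, though it can be larger).
Upper bound: T is a sum of 3 rank-1 terms, T = [1, 0] (x) [1, 1] (x) [-4, -4, -2] + [1, 0] (x) [2, -1] (x) [-2, -2, 0] + [2, 1] (x) [1, 2] (x) [1, 0, -2] (one valid choice — decompositions are not unique — normalised so each a, b is primitive with positive first nonzero entry; check it by expanding all entries), so rank(T) ≤ 3.
These bounds meet, so rank(T) = 3.

rank(T) = 3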